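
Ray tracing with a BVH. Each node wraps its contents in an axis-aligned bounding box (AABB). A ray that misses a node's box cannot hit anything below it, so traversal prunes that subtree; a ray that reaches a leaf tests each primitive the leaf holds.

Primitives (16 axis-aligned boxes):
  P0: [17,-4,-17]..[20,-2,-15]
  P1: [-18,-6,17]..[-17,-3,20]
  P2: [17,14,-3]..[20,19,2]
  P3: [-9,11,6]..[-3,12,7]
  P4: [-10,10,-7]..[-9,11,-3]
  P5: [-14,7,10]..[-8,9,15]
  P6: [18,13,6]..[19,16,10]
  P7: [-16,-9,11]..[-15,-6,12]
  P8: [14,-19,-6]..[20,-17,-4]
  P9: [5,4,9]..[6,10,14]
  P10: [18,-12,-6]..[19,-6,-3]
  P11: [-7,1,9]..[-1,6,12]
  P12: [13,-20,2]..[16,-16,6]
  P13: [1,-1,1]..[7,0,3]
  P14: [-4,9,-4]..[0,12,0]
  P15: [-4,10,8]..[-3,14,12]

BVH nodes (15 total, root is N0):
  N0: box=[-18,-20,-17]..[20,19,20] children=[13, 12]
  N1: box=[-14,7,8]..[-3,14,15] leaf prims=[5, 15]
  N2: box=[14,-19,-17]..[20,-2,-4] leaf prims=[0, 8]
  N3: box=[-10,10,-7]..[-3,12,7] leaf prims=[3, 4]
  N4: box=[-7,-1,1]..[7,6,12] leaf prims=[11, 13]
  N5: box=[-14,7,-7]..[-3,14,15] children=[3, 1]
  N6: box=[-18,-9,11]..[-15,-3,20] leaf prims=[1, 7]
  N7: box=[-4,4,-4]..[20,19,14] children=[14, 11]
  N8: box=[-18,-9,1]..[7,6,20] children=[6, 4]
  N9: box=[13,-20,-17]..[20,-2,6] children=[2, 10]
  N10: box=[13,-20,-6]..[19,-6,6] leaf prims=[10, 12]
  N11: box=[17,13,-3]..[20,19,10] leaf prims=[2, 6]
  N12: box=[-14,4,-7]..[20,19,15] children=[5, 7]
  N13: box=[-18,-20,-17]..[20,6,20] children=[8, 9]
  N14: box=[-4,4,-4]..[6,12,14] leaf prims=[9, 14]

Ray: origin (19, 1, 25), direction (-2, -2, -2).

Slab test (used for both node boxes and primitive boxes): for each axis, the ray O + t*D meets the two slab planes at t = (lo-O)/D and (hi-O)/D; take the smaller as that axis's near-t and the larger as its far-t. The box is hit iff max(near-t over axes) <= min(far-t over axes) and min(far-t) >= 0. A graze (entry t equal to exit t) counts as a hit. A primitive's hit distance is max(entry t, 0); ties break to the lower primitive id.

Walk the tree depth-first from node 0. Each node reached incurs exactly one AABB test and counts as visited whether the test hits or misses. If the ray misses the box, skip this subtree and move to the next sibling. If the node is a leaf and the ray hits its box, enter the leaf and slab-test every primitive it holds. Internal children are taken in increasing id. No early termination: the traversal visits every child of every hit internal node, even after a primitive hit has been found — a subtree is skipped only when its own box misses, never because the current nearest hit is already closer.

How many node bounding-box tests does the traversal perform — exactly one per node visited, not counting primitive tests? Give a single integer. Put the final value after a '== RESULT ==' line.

Trace the traversal:
N0 x:[-1/2,37/2] y:[-9,21/2] z:[5/2,21] -> hit [5/2,21/2], descend [12, 13]
  N12 x:[-1/2,33/2] y:[-9,-3/2] z:[5,16] -> miss, prune
  N13 x:[-1/2,37/2] y:[-5/2,21/2] z:[5/2,21] -> hit [5/2,21/2], descend [8, 9]
    N8 x:[6,37/2] y:[-5/2,5] z:[5/2,12] -> miss, prune
    N9 x:[-1/2,3] y:[3/2,21/2] z:[19/2,21] -> miss, prune

Summary -> nodes [0, 12, 13, 8, 9]; box-tests=5; leaf-entries=0; first=miss

== RESULT ==
5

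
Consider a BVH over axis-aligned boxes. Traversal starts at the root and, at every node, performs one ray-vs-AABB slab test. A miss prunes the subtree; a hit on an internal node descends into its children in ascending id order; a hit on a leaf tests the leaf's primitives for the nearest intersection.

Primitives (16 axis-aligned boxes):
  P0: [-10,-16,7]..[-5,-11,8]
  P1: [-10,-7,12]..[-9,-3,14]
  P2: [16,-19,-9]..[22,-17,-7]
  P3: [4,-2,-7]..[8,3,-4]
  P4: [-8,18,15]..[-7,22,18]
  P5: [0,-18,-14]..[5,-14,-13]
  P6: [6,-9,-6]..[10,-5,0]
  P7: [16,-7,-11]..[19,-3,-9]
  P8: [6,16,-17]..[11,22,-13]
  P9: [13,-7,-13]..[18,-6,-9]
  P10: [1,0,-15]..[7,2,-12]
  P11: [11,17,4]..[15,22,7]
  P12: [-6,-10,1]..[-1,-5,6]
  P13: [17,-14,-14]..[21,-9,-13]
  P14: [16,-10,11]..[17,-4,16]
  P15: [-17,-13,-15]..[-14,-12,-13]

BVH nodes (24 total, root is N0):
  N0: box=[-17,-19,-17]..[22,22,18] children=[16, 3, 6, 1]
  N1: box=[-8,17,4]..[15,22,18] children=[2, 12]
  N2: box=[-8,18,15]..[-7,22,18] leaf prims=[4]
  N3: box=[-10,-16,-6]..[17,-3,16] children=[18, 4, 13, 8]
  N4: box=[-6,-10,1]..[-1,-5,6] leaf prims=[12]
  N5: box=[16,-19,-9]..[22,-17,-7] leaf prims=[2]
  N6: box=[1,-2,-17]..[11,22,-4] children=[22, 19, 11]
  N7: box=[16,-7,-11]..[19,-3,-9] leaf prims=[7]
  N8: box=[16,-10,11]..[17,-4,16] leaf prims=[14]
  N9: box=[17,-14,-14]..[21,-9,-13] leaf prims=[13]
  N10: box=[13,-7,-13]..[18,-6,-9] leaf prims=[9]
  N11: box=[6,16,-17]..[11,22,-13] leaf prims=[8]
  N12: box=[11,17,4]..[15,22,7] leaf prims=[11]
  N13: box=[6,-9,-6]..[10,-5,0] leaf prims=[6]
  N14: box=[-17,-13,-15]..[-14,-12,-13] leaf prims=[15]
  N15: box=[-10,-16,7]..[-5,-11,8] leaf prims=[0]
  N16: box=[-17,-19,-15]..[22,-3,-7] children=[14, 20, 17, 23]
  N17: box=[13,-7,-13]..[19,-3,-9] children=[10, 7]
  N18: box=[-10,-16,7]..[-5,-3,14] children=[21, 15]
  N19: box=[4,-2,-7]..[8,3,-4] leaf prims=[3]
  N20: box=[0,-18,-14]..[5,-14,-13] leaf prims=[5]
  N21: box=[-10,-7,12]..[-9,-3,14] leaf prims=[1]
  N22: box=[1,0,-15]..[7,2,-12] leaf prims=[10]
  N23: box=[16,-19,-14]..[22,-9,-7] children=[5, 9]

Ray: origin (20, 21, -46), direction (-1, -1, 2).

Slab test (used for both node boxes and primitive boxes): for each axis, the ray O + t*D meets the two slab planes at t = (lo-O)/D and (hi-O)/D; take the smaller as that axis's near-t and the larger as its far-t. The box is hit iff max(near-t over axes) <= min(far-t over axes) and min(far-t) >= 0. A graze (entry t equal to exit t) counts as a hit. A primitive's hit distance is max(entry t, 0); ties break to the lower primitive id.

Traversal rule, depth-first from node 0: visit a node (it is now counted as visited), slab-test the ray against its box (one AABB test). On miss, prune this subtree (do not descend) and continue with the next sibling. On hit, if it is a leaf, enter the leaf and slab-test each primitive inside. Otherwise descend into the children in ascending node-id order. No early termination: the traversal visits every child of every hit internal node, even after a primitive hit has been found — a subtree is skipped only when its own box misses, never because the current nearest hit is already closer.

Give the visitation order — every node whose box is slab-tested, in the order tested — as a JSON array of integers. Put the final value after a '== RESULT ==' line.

Walk:
N0 x:[-2,37] y:[-1,40] z:[29/2,32] -> hit [29/2,32], descend [1, 3, 6, 16]
  N1 x:[5,28] y:[-1,4] z:[25,32] -> miss, prune
  N3 x:[3,30] y:[24,37] z:[20,31] -> hit [24,30], descend [4, 8, 13, 18]
    N4 x:[21,26] y:[26,31] z:[47/2,26] -> hit [26,26] leaf, test {P12@t=26}
    N8 x:[3,4] y:[25,31] z:[57/2,31] -> miss, prune
    N13 x:[10,14] y:[26,30] z:[20,23] -> miss, prune
    N18 x:[25,30] y:[24,37] z:[53/2,30] -> hit [53/2,30], descend [15, 21]
      N15 x:[25,30] y:[32,37] z:[53/2,27] -> miss, prune
      N21 x:[29,30] y:[24,28] z:[29,30] -> miss, prune
  N6 x:[9,19] y:[-1,23] z:[29/2,21] -> hit [29/2,19], descend [11, 19, 22]
    N11 x:[9,14] y:[-1,5] z:[29/2,33/2] -> miss, prune
    N19 x:[12,16] y:[18,23] z:[39/2,21] -> miss, prune
    N22 x:[13,19] y:[19,21] z:[31/2,17] -> miss, prune
  N16 x:[-2,37] y:[24,40] z:[31/2,39/2] -> miss, prune

Visited [0, 1, 3, 4, 8, 13, 18, 15, 21, 6, 11, 19, 22, 16]. Tests: 14 box, 1 leaf. Nearest: P12.

== RESULT ==
[0, 1, 3, 4, 8, 13, 18, 15, 21, 6, 11, 19, 22, 16]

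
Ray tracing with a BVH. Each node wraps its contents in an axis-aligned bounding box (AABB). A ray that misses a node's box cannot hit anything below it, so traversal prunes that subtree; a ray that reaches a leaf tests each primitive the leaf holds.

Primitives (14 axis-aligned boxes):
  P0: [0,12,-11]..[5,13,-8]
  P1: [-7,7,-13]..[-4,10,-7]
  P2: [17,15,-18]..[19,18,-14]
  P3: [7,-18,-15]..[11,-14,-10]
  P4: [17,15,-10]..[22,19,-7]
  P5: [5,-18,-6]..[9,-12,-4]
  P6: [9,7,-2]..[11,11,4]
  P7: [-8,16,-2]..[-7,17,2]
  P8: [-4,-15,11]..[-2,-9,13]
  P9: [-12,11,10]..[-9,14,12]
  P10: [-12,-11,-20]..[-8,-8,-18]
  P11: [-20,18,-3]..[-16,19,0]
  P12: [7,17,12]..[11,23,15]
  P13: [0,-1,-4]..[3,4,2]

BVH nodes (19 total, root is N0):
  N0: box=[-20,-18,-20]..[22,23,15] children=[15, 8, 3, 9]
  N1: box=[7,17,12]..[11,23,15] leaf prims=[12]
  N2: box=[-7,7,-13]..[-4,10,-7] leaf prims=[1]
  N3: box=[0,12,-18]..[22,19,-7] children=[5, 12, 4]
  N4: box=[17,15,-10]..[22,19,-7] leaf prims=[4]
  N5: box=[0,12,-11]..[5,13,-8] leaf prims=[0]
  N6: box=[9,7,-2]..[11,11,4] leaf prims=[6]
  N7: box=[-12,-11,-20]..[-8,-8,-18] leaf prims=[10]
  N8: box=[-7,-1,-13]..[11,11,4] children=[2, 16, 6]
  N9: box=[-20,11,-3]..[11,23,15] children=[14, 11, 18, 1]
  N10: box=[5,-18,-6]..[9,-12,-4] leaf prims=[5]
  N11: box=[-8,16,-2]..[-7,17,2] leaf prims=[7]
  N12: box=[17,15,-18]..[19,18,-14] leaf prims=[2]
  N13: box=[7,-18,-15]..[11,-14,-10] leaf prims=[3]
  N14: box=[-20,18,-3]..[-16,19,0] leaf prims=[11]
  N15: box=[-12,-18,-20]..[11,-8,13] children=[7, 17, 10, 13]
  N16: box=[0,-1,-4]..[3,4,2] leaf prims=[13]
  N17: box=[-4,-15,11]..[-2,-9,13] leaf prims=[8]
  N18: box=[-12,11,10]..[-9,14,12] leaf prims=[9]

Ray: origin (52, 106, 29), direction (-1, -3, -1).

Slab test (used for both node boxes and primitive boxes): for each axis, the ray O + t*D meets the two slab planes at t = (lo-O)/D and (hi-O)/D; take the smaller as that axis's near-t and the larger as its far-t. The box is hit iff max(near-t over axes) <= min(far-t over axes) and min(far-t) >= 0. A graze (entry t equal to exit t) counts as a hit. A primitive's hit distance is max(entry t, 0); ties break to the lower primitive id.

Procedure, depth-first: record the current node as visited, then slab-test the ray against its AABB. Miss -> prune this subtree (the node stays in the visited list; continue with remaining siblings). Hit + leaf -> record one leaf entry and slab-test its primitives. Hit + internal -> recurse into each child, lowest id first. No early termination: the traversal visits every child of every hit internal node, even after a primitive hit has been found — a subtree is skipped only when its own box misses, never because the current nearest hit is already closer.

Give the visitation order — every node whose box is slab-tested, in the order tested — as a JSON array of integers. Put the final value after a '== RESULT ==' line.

Trace the traversal:
N0 x:[30,72] y:[83/3,124/3] z:[14,49] -> hit [30,124/3], descend [3, 8, 9, 15]
  N3 x:[30,52] y:[29,94/3] z:[36,47] -> miss, prune
  N8 x:[41,59] y:[95/3,107/3] z:[25,42] -> miss, prune
  N9 x:[41,72] y:[83/3,95/3] z:[14,32] -> miss, prune
  N15 x:[41,64] y:[38,124/3] z:[16,49] -> hit [41,124/3], descend [7, 10, 13, 17]
    N7 x:[60,64] y:[38,39] z:[47,49] -> miss, prune
    N10 x:[43,47] y:[118/3,124/3] z:[33,35] -> miss, prune
    N13 x:[41,45] y:[40,124/3] z:[39,44] -> hit [41,124/3] leaf, test {P3@t=41}
    N17 x:[54,56] y:[115/3,121/3] z:[16,18] -> miss, prune

Visited [0, 3, 8, 9, 15, 7, 10, 13, 17]. Tests: 9 box, 1 leaf. Nearest: P3.

== RESULT ==
[0, 3, 8, 9, 15, 7, 10, 13, 17]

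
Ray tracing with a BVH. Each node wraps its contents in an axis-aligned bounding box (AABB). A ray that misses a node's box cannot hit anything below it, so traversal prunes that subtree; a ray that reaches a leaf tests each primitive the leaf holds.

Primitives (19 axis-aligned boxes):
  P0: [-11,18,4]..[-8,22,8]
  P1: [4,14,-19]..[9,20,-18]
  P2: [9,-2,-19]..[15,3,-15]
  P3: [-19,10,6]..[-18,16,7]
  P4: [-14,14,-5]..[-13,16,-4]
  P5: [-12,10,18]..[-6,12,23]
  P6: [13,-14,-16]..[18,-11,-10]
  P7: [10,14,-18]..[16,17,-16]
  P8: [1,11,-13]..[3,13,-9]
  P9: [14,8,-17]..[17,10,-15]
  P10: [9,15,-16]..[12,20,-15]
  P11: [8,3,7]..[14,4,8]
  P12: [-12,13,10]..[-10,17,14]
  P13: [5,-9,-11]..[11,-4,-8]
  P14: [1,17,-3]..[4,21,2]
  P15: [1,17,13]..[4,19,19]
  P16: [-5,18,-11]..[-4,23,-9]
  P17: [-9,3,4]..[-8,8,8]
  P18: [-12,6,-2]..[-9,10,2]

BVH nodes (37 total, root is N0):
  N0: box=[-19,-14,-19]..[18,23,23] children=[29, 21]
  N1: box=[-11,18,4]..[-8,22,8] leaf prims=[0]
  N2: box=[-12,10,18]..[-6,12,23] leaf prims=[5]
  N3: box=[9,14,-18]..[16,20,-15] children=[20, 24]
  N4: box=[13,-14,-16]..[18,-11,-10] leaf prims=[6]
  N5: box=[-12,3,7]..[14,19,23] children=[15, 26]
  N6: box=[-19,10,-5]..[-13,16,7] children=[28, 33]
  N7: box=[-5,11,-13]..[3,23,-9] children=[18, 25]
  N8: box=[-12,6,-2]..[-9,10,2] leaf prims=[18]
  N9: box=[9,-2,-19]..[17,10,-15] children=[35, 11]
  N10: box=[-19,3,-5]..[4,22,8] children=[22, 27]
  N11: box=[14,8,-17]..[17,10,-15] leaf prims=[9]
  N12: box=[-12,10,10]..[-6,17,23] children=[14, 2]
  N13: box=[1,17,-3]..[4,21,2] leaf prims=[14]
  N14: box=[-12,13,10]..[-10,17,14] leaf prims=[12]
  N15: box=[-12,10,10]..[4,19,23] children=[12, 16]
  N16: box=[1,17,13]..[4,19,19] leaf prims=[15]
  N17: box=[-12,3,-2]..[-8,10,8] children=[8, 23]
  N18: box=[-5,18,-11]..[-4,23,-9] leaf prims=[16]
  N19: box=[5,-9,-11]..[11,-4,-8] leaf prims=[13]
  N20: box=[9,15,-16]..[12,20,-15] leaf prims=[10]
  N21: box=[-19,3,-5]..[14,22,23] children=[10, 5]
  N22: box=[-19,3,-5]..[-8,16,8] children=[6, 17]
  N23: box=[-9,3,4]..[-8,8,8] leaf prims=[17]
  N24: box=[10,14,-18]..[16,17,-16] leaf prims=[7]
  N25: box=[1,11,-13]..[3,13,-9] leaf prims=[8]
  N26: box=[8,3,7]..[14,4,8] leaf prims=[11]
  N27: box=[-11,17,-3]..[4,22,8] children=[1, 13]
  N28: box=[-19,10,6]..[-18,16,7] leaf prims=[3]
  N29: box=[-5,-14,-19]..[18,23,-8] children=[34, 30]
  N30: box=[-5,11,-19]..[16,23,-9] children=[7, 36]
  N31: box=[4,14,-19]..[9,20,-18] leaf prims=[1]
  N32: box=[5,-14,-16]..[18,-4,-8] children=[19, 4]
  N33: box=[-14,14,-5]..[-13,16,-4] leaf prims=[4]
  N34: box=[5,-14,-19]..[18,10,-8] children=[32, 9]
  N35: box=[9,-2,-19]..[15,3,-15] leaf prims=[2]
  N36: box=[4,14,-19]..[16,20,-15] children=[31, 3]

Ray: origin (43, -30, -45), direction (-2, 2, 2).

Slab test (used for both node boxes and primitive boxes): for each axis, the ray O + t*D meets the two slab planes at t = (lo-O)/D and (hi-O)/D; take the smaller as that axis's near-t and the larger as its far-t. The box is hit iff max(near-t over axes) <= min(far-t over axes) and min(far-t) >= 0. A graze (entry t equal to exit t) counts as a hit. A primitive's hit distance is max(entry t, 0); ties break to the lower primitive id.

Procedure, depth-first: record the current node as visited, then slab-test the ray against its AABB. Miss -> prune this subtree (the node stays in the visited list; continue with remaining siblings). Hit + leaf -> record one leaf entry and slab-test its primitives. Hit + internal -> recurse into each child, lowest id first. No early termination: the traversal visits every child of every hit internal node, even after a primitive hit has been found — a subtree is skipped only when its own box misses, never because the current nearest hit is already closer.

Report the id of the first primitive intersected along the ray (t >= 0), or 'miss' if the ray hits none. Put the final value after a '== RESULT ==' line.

Walk:
N0 x:[25/2,31] y:[8,53/2] z:[13,34] -> hit [13,53/2], descend [21, 29]
  N21 x:[29/2,31] y:[33/2,26] z:[20,34] -> hit [20,26], descend [5, 10]
    N5 x:[29/2,55/2] y:[33/2,49/2] z:[26,34] -> miss, prune
    N10 x:[39/2,31] y:[33/2,26] z:[20,53/2] -> hit [20,26], descend [22, 27]
      N22 x:[51/2,31] y:[33/2,23] z:[20,53/2] -> miss, prune
      N27 x:[39/2,27] y:[47/2,26] z:[21,53/2] -> hit [47/2,26], descend [1, 13]
        N1 x:[51/2,27] y:[24,26] z:[49/2,53/2] -> hit [51/2,26] leaf, test {P0@t=51/2}
        N13 x:[39/2,21] y:[47/2,51/2] z:[21,47/2] -> miss, prune
  N29 x:[25/2,24] y:[8,53/2] z:[13,37/2] -> hit [13,37/2], descend [30, 34]
    N30 x:[27/2,24] y:[41/2,53/2] z:[13,18] -> miss, prune
    N34 x:[25/2,19] y:[8,20] z:[13,37/2] -> hit [13,37/2], descend [9, 32]
      N9 x:[13,17] y:[14,20] z:[13,15] -> hit [14,15], descend [11, 35]
        N11 x:[13,29/2] y:[19,20] z:[14,15] -> miss, prune
        N35 x:[14,17] y:[14,33/2] z:[13,15] -> hit [14,15] leaf, test {P2@t=14}
      N32 x:[25/2,19] y:[8,13] z:[29/2,37/2] -> miss, prune

Summary -> nodes [0, 21, 5, 10, 22, 27, 1, 13, 29, 30, 34, 9, 11, 35, 32]; box-tests=15; leaf-entries=2; first=P2

== RESULT ==
2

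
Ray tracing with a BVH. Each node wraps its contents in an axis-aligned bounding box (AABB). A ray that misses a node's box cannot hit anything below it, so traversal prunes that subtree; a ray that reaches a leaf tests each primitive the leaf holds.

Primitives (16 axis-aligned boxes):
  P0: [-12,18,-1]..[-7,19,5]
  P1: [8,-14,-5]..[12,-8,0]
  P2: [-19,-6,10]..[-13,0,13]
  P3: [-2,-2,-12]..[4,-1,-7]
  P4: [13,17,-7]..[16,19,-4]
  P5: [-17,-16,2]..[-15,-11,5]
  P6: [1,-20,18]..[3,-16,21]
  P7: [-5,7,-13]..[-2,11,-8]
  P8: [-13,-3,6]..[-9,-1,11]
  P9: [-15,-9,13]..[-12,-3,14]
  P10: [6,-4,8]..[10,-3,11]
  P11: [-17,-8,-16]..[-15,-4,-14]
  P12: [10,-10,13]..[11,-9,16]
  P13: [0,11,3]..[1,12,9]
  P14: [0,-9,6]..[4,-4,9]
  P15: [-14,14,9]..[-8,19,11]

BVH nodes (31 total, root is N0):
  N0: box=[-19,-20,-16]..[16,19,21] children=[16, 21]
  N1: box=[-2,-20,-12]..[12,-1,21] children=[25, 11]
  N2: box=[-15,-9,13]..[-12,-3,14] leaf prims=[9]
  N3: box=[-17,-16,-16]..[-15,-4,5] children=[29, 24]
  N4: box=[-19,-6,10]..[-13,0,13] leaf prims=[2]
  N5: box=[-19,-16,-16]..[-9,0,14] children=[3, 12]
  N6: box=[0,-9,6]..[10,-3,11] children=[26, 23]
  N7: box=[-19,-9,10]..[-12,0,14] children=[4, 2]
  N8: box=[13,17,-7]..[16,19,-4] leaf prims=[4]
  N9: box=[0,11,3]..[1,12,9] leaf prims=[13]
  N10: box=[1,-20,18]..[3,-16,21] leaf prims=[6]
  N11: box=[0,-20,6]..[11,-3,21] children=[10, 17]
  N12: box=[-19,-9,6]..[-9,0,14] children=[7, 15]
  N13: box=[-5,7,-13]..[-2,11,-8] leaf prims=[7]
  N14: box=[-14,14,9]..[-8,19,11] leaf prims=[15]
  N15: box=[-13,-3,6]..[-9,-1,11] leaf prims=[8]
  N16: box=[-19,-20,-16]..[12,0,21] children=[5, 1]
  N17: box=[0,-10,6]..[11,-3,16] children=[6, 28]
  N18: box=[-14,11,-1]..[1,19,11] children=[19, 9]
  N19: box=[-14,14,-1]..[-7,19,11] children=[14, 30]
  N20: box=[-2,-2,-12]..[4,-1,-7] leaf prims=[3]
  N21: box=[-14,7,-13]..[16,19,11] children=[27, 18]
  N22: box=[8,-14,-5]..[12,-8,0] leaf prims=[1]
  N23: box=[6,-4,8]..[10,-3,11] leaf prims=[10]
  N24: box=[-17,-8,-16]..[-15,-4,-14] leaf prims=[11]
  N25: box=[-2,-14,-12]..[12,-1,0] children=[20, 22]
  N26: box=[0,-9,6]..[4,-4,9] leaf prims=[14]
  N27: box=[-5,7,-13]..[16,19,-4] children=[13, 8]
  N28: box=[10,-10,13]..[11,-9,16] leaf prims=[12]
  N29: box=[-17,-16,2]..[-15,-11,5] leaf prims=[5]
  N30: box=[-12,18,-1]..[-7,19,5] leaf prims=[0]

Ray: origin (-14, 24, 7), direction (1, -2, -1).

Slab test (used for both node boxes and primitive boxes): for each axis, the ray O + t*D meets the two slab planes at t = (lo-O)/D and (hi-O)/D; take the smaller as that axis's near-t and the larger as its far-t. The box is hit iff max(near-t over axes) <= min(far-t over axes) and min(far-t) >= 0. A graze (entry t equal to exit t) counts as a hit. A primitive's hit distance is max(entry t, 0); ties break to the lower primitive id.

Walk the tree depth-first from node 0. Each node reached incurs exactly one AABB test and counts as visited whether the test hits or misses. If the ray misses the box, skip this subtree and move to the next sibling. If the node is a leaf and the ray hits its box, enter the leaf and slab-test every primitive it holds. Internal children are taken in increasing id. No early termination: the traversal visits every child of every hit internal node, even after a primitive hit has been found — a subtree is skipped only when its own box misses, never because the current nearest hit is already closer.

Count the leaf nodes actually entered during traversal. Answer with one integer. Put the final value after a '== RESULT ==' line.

Walk:
N0 x:[-5,30] y:[5/2,22] z:[-14,23] -> hit [5/2,22], descend [16, 21]
  N16 x:[-5,26] y:[12,22] z:[-14,23] -> hit [12,22], descend [1, 5]
    N1 x:[12,26] y:[25/2,22] z:[-14,19] -> hit [25/2,19], descend [11, 25]
      N11 x:[14,25] y:[27/2,22] z:[-14,1] -> miss, prune
      N25 x:[12,26] y:[25/2,19] z:[7,19] -> hit [25/2,19], descend [20, 22]
        N20 x:[12,18] y:[25/2,13] z:[14,19] -> miss, prune
        N22 x:[22,26] y:[16,19] z:[7,12] -> miss, prune
    N5 x:[-5,5] y:[12,20] z:[-7,23] -> miss, prune
  N21 x:[0,30] y:[5/2,17/2] z:[-4,20] -> hit [5/2,17/2], descend [18, 27]
    N18 x:[0,15] y:[5/2,13/2] z:[-4,8] -> hit [5/2,13/2], descend [9, 19]
      N9 x:[14,15] y:[6,13/2] z:[-2,4] -> miss, prune
      N19 x:[0,7] y:[5/2,5] z:[-4,8] -> hit [5/2,5], descend [14, 30]
        N14 x:[0,6] y:[5/2,5] z:[-4,-2] -> miss, prune
        N30 x:[2,7] y:[5/2,3] z:[2,8] -> hit [5/2,3] leaf, test {P0@t=5/2}
    N27 x:[9,30] y:[5/2,17/2] z:[11,20] -> miss, prune

order=[0, 16, 1, 11, 25, 20, 22, 5, 21, 18, 9, 19, 14, 30, 27]  |boxes|=15  |leaves|=1  hit=P0

== RESULT ==
1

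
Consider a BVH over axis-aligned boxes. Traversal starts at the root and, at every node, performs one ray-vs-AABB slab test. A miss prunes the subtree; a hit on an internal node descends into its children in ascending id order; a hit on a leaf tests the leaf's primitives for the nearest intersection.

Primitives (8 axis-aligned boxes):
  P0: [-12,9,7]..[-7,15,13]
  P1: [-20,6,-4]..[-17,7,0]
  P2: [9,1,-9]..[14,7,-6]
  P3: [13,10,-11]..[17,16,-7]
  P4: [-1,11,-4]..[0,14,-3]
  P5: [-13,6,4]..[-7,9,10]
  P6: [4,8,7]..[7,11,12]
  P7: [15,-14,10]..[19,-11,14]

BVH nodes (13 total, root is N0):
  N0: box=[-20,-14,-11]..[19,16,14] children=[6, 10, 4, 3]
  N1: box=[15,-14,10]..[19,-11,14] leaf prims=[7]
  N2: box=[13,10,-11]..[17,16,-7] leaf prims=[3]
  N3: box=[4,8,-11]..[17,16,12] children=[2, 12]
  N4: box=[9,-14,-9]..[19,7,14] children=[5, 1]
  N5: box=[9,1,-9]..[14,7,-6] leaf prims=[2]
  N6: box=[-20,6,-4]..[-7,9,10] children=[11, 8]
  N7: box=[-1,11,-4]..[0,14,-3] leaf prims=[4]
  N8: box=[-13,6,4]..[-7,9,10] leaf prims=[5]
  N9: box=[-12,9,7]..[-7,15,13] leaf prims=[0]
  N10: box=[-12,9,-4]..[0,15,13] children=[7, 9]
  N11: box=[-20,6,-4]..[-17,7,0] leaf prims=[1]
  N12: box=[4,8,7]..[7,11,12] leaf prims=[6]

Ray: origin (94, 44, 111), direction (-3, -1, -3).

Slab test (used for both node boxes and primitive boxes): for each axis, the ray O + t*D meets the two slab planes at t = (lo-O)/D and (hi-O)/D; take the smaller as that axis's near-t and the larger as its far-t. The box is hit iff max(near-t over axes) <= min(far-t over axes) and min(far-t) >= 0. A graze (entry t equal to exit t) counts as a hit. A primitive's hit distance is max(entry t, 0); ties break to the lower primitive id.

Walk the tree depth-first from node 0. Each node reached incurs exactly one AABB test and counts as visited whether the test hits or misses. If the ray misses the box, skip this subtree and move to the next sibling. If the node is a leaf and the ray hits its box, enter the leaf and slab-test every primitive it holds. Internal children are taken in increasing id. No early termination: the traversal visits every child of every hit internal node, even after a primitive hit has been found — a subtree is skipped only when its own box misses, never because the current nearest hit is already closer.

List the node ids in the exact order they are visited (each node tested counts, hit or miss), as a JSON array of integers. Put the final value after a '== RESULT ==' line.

Walk:
N0 x:[25,38] y:[28,58] z:[97/3,122/3] -> hit [97/3,38], descend [3, 4, 6, 10]
  N3 x:[77/3,30] y:[28,36] z:[33,122/3] -> miss, prune
  N4 x:[25,85/3] y:[37,58] z:[97/3,40] -> miss, prune
  N6 x:[101/3,38] y:[35,38] z:[101/3,115/3] -> hit [35,38], descend [8, 11]
    N8 x:[101/3,107/3] y:[35,38] z:[101/3,107/3] -> hit [35,107/3] leaf, test {P5@t=35}
    N11 x:[37,38] y:[37,38] z:[37,115/3] -> hit [37,38] leaf, test {P1@t=37}
  N10 x:[94/3,106/3] y:[29,35] z:[98/3,115/3] -> hit [98/3,35], descend [7, 9]
    N7 x:[94/3,95/3] y:[30,33] z:[38,115/3] -> miss, prune
    N9 x:[101/3,106/3] y:[29,35] z:[98/3,104/3] -> hit [101/3,104/3] leaf, test {P0@t=101/3}

Summary -> nodes [0, 3, 4, 6, 8, 11, 10, 7, 9]; box-tests=9; leaf-entries=3; first=P0

== RESULT ==
[0, 3, 4, 6, 8, 11, 10, 7, 9]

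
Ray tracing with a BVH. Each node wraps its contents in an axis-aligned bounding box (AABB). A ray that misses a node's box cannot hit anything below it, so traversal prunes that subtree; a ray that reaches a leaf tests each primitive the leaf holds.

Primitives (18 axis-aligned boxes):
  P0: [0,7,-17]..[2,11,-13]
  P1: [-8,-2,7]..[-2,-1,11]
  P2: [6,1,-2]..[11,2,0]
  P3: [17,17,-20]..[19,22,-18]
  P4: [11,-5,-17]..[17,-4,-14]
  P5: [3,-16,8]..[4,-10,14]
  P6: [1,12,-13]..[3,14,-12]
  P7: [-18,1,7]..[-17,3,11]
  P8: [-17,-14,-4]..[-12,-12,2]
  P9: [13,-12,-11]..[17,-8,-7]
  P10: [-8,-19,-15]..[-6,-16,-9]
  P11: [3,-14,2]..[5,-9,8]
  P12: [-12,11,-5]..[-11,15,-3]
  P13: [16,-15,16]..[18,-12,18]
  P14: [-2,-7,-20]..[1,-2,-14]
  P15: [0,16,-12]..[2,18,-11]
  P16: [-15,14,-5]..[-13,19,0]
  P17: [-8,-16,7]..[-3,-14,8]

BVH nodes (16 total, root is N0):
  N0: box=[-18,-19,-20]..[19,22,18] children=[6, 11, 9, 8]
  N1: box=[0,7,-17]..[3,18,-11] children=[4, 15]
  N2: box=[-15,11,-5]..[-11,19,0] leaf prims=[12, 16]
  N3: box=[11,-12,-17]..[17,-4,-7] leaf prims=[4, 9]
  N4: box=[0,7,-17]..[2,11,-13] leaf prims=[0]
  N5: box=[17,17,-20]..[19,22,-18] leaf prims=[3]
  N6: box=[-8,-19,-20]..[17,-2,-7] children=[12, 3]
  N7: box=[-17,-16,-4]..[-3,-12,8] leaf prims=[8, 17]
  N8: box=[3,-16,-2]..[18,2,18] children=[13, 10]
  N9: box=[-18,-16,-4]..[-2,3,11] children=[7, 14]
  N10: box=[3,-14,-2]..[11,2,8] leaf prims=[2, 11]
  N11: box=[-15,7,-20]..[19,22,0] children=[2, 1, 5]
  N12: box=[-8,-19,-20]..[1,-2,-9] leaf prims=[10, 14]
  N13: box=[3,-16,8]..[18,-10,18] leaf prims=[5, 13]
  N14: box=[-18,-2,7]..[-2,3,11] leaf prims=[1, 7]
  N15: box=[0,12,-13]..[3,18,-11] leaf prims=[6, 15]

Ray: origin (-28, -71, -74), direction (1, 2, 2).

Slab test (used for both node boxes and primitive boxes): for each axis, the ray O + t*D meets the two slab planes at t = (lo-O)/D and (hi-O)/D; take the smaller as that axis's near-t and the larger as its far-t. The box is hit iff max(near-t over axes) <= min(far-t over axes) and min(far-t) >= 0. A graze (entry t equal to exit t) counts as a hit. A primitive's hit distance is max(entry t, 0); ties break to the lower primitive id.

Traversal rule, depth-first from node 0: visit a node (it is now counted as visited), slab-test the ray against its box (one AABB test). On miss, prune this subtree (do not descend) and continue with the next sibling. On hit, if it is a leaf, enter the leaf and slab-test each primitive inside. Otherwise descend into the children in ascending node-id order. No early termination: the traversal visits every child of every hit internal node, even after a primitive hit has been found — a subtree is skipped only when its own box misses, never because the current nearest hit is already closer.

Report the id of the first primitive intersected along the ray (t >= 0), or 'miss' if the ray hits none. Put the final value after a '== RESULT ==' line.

Traverse from the root:
N0 x:[10,47] y:[26,93/2] z:[27,46] -> hit [27,46], descend [6, 8, 9, 11]
  N6 x:[20,45] y:[26,69/2] z:[27,67/2] -> hit [27,67/2], descend [3, 12]
    N3 x:[39,45] y:[59/2,67/2] z:[57/2,67/2] -> miss, prune
    N12 x:[20,29] y:[26,69/2] z:[27,65/2] -> hit [27,29] leaf, test {P10(miss), P14(miss)}
  N8 x:[31,46] y:[55/2,73/2] z:[36,46] -> hit [36,73/2], descend [10, 13]
    N10 x:[31,39] y:[57/2,73/2] z:[36,41] -> hit [36,73/2] leaf, test {P2@t=36, P11(miss)}
    N13 x:[31,46] y:[55/2,61/2] z:[41,46] -> miss, prune
  N9 x:[10,26] y:[55/2,37] z:[35,85/2] -> miss, prune
  N11 x:[13,47] y:[39,93/2] z:[27,37] -> miss, prune

order=[0, 6, 3, 12, 8, 10, 13, 9, 11]  |boxes|=9  |leaves|=2  hit=P2

== RESULT ==
2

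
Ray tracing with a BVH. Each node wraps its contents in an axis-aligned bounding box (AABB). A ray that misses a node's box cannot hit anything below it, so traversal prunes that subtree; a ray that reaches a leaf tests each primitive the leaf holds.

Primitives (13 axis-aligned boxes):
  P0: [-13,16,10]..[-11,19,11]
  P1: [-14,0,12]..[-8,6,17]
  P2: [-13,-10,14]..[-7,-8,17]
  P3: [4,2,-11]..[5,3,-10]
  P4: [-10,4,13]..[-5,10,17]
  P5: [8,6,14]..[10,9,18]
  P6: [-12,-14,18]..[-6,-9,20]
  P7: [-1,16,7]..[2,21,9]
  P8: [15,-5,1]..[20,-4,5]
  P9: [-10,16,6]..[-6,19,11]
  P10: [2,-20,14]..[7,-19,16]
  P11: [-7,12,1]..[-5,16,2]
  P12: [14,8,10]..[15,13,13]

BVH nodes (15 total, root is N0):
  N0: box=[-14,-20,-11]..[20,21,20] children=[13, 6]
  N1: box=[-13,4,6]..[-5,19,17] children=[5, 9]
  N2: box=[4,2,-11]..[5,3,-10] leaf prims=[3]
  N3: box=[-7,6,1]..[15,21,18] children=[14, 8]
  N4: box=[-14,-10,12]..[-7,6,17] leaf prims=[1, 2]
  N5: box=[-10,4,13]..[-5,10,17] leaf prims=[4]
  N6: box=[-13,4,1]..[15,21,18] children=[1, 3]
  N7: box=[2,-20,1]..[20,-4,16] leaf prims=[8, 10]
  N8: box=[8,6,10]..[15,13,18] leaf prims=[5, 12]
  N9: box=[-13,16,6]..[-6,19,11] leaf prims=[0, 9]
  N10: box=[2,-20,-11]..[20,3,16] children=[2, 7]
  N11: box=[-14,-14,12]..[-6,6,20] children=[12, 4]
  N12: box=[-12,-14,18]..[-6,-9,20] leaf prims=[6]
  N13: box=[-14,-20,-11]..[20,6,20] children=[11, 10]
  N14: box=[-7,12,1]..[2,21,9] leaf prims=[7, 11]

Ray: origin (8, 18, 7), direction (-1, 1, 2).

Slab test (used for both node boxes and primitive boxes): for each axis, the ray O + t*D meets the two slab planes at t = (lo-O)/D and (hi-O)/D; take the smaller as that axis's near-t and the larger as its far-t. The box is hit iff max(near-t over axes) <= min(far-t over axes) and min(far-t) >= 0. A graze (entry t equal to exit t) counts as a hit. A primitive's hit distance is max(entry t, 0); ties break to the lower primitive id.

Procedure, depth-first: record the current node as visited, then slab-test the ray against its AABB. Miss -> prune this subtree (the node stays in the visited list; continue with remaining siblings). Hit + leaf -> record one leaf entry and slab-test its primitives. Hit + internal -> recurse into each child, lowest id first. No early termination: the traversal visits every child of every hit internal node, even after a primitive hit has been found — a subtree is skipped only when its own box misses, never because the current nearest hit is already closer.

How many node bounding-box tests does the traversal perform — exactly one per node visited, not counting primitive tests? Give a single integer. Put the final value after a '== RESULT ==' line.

Traverse from the root:
N0 x:[-12,22] y:[-38,3] z:[-9,13/2] -> hit [-9,3], descend [6, 13]
  N6 x:[-7,21] y:[-14,3] z:[-3,11/2] -> hit [-3,3], descend [1, 3]
    N1 x:[13,21] y:[-14,1] z:[-1/2,5] -> miss, prune
    N3 x:[-7,15] y:[-12,3] z:[-3,11/2] -> hit [-3,3], descend [8, 14]
      N8 x:[-7,0] y:[-12,-5] z:[3/2,11/2] -> miss, prune
      N14 x:[6,15] y:[-6,3] z:[-3,1] -> miss, prune
  N13 x:[-12,22] y:[-38,-12] z:[-9,13/2] -> miss, prune

7 AABB tests over nodes [0, 6, 1, 3, 8, 14, 13]; 0 leaves entered; closest miss.

== RESULT ==
7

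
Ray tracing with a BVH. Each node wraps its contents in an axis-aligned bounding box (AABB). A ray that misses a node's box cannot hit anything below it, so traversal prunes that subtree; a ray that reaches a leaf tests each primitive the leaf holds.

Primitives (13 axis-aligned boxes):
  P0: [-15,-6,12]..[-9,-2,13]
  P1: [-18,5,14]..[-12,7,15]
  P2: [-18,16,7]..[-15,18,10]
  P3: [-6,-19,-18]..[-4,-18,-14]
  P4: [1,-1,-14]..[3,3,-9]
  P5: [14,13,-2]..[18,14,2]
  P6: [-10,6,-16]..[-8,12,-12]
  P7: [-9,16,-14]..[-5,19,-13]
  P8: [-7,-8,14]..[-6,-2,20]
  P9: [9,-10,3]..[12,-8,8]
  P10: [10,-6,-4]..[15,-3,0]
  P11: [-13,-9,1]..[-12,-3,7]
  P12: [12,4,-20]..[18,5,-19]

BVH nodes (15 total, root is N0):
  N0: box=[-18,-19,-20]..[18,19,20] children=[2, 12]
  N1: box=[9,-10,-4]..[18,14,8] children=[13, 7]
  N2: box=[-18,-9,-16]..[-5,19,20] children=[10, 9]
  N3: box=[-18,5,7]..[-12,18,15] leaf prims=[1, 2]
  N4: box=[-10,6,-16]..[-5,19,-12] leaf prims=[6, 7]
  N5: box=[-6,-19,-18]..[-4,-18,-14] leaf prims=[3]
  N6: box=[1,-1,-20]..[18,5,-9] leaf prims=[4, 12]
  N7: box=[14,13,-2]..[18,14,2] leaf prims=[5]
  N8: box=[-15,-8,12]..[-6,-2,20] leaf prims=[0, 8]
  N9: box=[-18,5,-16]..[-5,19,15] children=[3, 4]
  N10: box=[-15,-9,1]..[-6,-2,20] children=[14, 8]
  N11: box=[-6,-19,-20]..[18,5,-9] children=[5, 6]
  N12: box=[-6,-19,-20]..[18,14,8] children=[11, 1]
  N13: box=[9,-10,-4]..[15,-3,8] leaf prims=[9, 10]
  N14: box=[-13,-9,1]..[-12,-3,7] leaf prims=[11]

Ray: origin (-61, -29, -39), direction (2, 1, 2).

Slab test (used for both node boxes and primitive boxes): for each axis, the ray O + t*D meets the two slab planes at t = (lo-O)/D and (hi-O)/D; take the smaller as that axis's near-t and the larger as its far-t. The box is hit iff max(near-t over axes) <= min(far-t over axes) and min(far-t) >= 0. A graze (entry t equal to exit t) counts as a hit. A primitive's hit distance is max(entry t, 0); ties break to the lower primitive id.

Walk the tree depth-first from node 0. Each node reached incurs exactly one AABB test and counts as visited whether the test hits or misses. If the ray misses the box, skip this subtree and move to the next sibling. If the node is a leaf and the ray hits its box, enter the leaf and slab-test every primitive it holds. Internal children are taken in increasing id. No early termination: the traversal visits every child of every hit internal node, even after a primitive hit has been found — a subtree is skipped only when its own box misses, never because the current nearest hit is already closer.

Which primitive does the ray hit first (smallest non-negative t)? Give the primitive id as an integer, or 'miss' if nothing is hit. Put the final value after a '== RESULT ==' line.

Trace the traversal:
N0 x:[43/2,79/2] y:[10,48] z:[19/2,59/2] -> hit [43/2,59/2], descend [2, 12]
  N2 x:[43/2,28] y:[20,48] z:[23/2,59/2] -> hit [43/2,28], descend [9, 10]
    N9 x:[43/2,28] y:[34,48] z:[23/2,27] -> miss, prune
    N10 x:[23,55/2] y:[20,27] z:[20,59/2] -> hit [23,27], descend [8, 14]
      N8 x:[23,55/2] y:[21,27] z:[51/2,59/2] -> hit [51/2,27] leaf, test {P0@t=51/2, P8@t=27}
      N14 x:[24,49/2] y:[20,26] z:[20,23] -> miss, prune
  N12 x:[55/2,79/2] y:[10,43] z:[19/2,47/2] -> miss, prune

Summary -> nodes [0, 2, 9, 10, 8, 14, 12]; box-tests=7; leaf-entries=1; first=P0

== RESULT ==
0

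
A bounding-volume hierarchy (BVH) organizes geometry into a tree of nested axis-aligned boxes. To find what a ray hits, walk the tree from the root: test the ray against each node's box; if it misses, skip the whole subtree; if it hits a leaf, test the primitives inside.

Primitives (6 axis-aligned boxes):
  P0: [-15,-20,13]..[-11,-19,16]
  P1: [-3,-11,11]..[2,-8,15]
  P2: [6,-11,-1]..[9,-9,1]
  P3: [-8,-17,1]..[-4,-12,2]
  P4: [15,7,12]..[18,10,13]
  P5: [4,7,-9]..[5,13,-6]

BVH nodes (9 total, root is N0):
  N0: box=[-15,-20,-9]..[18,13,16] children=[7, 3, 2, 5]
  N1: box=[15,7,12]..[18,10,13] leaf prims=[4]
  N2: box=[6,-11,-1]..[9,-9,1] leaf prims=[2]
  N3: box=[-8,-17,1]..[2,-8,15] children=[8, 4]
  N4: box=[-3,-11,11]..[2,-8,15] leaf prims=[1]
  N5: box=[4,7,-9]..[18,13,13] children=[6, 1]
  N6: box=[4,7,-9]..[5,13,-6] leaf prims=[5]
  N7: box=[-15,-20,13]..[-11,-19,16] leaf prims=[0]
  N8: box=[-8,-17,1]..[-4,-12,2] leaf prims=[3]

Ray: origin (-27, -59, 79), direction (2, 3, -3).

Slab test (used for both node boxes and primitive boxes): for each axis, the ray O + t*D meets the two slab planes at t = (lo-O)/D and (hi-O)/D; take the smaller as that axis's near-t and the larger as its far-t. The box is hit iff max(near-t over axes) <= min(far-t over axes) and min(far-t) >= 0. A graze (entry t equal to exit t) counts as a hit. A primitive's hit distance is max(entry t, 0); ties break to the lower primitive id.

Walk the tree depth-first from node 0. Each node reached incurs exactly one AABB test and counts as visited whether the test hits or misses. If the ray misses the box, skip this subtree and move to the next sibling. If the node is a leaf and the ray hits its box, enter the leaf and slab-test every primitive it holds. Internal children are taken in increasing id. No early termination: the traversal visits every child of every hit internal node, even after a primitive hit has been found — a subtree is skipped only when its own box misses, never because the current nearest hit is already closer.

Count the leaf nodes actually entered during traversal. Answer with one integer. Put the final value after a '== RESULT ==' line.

Trace the traversal:
N0 x:[6,45/2] y:[13,24] z:[21,88/3] -> hit [21,45/2], descend [2, 3, 5, 7]
  N2 x:[33/2,18] y:[16,50/3] z:[26,80/3] -> miss, prune
  N3 x:[19/2,29/2] y:[14,17] z:[64/3,26] -> miss, prune
  N5 x:[31/2,45/2] y:[22,24] z:[22,88/3] -> hit [22,45/2], descend [1, 6]
    N1 x:[21,45/2] y:[22,23] z:[22,67/3] -> hit [22,67/3] leaf, test {P4@t=22}
    N6 x:[31/2,16] y:[22,24] z:[85/3,88/3] -> miss, prune
  N7 x:[6,8] y:[13,40/3] z:[21,22] -> miss, prune

7 AABB tests over nodes [0, 2, 3, 5, 1, 6, 7]; 1 leaf entered; closest P4.

== RESULT ==
1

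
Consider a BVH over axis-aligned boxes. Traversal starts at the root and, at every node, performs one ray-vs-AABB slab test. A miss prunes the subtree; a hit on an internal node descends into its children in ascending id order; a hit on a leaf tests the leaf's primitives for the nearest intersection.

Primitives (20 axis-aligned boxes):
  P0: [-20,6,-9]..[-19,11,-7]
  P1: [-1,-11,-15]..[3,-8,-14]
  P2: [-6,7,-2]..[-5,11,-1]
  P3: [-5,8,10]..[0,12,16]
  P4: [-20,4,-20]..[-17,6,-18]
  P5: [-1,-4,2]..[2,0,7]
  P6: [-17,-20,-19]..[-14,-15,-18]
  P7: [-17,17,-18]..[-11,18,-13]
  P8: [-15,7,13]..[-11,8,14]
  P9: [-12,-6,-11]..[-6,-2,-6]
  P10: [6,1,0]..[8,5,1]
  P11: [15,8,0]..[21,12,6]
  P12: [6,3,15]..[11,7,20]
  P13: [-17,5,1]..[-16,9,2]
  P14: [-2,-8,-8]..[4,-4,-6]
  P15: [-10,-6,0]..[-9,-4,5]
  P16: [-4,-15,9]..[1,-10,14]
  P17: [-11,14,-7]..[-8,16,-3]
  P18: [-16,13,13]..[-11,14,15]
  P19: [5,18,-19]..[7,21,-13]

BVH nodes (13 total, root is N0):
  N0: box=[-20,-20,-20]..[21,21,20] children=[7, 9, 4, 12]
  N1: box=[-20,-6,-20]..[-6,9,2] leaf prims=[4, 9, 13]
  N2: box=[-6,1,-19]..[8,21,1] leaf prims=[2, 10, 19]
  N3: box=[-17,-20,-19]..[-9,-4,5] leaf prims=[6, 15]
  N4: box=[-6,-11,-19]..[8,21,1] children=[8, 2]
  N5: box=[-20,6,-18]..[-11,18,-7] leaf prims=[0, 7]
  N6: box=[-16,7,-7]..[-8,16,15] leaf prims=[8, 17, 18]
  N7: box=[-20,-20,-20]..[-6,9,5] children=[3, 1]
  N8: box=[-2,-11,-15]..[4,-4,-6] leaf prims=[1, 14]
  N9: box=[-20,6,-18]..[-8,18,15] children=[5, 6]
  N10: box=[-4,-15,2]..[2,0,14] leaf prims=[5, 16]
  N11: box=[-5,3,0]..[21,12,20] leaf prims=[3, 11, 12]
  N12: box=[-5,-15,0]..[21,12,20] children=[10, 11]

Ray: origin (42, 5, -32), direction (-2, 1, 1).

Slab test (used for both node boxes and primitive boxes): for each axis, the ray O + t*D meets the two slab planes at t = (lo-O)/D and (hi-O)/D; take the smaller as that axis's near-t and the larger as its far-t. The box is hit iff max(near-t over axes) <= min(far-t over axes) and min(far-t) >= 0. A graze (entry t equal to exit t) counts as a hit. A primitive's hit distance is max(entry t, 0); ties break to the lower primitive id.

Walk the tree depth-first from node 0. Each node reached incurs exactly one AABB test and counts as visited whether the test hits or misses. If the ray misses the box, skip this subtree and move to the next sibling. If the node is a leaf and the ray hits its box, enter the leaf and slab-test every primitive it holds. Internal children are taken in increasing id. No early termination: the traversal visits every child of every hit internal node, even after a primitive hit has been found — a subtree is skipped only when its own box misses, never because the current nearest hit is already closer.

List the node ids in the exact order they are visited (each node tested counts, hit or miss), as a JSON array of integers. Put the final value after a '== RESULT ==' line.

Walk:
N0 x:[21/2,31] y:[-25,16] z:[12,52] -> hit [12,16], descend [4, 7, 9, 12]
  N4 x:[17,24] y:[-16,16] z:[13,33] -> miss, prune
  N7 x:[24,31] y:[-25,4] z:[12,37] -> miss, prune
  N9 x:[25,31] y:[1,13] z:[14,47] -> miss, prune
  N12 x:[21/2,47/2] y:[-20,7] z:[32,52] -> miss, prune

Visited [0, 4, 7, 9, 12]. Tests: 5 box, 0 leaf. Nearest: miss.

== RESULT ==
[0, 4, 7, 9, 12]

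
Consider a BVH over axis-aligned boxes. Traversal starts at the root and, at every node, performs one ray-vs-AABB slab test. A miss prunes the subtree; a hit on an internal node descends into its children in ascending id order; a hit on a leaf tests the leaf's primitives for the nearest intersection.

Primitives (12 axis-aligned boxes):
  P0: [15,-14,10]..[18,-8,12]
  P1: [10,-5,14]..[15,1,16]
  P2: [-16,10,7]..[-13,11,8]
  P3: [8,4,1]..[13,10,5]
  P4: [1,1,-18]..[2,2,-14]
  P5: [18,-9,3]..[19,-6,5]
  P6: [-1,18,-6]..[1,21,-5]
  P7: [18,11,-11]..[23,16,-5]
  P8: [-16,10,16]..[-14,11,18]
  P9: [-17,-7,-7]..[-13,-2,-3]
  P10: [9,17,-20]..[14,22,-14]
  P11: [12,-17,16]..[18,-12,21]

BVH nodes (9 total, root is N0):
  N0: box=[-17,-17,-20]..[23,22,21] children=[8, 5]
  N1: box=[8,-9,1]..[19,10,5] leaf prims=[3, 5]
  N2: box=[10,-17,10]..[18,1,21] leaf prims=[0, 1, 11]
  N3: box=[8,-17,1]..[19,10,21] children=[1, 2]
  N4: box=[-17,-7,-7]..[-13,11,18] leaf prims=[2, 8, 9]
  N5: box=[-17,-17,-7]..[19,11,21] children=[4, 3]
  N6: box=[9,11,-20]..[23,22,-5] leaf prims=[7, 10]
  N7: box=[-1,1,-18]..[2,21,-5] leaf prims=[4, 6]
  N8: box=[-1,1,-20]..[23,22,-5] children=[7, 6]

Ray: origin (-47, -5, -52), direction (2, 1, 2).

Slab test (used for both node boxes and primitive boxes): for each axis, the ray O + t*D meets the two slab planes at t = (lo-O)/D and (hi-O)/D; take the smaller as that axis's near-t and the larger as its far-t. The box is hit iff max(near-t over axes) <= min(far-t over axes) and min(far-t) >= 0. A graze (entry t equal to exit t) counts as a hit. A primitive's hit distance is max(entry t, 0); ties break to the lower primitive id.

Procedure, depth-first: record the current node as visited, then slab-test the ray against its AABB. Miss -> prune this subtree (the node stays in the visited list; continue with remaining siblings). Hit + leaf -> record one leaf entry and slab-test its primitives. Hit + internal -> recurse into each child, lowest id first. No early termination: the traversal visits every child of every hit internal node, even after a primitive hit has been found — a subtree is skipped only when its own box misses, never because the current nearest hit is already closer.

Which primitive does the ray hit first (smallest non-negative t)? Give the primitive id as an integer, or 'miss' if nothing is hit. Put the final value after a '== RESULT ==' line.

Walk:
N0 x:[15,35] y:[-12,27] z:[16,73/2] -> hit [16,27], descend [5, 8]
  N5 x:[15,33] y:[-12,16] z:[45/2,73/2] -> miss, prune
  N8 x:[23,35] y:[6,27] z:[16,47/2] -> hit [23,47/2], descend [6, 7]
    N6 x:[28,35] y:[16,27] z:[16,47/2] -> miss, prune
    N7 x:[23,49/2] y:[6,26] z:[17,47/2] -> hit [23,47/2] leaf, test {P4(miss), P6@t=23}

5 AABB tests over nodes [0, 5, 8, 6, 7]; 1 leaf entered; closest P6.

== RESULT ==
6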